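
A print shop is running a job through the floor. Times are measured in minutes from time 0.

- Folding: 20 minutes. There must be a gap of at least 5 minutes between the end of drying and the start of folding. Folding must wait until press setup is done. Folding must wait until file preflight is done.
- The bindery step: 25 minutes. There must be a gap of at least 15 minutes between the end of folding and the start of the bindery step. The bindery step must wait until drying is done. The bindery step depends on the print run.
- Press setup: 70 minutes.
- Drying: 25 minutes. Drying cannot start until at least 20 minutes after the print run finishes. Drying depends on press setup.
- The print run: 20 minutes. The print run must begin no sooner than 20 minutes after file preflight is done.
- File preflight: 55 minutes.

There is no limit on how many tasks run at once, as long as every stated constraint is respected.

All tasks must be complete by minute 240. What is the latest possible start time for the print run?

The bindery step has no dependents, so it just needs to finish by minute 240. Starting by 240 − 25 = minute 215 achieves that.
Folding feeds into the bindery step (must start by minute 215, minus 15-minute gap → minute 200); so folding must finish by minute 200 and therefore start by minute 180.
Drying feeds folding (must start by minute 180, minus 5-minute gap → minute 175); the bindery step (must start by minute 215). Taking the minimum, drying must finish by minute 175 and start by 175 − 25 = minute 150.
For the print run: drying (must start by minute 150, minus 20-minute gap → minute 130); the bindery step (must start by minute 215). The most restrictive is minute 130; with a 20-minute duration, the print run must start by minute 110.

110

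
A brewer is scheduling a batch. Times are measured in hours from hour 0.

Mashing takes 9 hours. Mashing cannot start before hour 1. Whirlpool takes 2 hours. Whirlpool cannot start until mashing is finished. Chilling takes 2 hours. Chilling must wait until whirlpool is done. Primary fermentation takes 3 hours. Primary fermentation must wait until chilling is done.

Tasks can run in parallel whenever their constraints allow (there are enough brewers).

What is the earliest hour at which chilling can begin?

Mashing cannot begin until its own release at hour 1. It runs from hour 1 to 1 + 9 = hour 10.
Whirlpool waits on mashing (finishes hour 10), so it starts at hour 10 and finishes at 10 + 2 = hour 12.
Chilling waits on whirlpool (finishes hour 12), so the earliest it can start is hour 12.

12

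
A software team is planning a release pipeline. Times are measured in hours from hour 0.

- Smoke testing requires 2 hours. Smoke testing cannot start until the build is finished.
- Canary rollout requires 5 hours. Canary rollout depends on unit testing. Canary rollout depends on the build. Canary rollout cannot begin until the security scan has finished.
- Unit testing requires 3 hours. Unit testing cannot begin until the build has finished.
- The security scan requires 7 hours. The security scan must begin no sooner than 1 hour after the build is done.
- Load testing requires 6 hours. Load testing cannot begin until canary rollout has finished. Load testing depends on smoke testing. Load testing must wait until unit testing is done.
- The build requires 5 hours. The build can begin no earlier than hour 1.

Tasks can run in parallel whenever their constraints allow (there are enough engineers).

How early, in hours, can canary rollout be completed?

After its own release at hour 1, the build can start at hour 1 and finishes at hour 6.
After the build (finishes hour 6, plus 1-hour gap → hour 7), the security scan can start at hour 7 and finishes at hour 14.
Unit testing waits on the build (finishes hour 6), so it starts at hour 6 and finishes at 6 + 3 = hour 9.
For canary rollout: unit testing (finishes hour 9); the build (finishes hour 6); the security scan (finishes hour 14). Taking the maximum gives a start of hour 14, and it finishes at 14 + 5 = hour 19.

19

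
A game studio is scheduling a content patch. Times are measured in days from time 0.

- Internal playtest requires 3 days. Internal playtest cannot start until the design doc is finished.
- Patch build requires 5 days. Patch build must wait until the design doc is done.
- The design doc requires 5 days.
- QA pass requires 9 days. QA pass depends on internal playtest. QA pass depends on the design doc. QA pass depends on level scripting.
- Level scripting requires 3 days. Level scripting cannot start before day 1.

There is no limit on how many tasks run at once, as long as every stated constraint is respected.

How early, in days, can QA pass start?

8

Level scripting cannot begin until its own release at day 1. It runs from day 1 to 1 + 3 = day 4.
Nothing blocks the design doc, so it runs from day 0 to day 5.
Internal playtest waits on the design doc (finishes day 5), so it starts at day 5 and finishes at 5 + 3 = day 8.
QA pass waits on internal playtest (finishes day 8); the design doc (finishes day 5); level scripting (finishes day 4). The latest of these is day 8, which is the earliest QA pass can start.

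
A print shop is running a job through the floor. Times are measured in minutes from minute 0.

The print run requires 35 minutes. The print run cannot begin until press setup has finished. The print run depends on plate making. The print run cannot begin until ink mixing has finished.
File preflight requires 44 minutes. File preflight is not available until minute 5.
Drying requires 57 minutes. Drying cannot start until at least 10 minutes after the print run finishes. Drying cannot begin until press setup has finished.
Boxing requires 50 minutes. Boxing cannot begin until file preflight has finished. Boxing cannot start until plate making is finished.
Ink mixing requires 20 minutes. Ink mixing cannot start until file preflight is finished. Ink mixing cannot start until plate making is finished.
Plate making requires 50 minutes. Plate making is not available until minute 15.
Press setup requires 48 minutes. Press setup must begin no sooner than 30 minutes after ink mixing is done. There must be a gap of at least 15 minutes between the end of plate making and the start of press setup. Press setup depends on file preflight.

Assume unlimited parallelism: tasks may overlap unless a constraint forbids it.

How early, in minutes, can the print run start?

Plate making waits on its own release at minute 15, so it starts at minute 15 and finishes at 15 + 50 = minute 65.
File preflight waits on its own release at minute 5, so it starts at minute 5 and finishes at 5 + 44 = minute 49.
Ink mixing has to wait for file preflight (finishes minute 49); plate making (finishes minute 65). The latest of these is minute 65, so ink mixing runs minute 65 to 65 + 20 = minute 85.
Press setup has to wait for ink mixing (finishes minute 85, plus 30-minute gap → minute 115); plate making (finishes minute 65, plus 15-minute gap → minute 80); file preflight (finishes minute 49). The latest of these is minute 115, so press setup runs minute 115 to 115 + 48 = minute 163.
The print run waits on press setup (finishes minute 163); plate making (finishes minute 65); ink mixing (finishes minute 85). The latest of these is minute 163, which is the earliest the print run can start.

163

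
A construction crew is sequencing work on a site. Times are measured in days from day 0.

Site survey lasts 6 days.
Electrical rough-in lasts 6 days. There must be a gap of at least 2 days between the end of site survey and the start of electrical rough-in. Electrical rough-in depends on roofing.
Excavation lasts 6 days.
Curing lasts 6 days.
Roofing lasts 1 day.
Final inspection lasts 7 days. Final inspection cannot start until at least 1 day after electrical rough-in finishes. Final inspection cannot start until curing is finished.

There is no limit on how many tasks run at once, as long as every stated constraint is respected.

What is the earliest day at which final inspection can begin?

Roofing can start immediately at day 0; it finishes at day 1.
Nothing blocks curing, so it runs from day 0 to day 6.
Site survey has no prerequisites, so it starts at day 0 and finishes at day 6.
For electrical rough-in: site survey (finishes day 6, plus 2-day gap → day 8); roofing (finishes day 1). Taking the maximum gives a start of day 8, and it finishes at 8 + 6 = day 14.
Final inspection waits on electrical rough-in (finishes day 14, plus 1-day gap → day 15); curing (finishes day 6). The latest of these is day 15, which is the earliest final inspection can start.

15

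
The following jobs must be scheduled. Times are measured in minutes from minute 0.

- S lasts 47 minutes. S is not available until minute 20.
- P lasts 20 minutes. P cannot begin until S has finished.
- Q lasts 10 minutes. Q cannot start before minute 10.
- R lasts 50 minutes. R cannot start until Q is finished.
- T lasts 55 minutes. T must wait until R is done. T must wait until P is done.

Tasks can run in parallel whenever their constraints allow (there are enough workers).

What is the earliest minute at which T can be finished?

After its own release at minute 20, S can start at minute 20 and finishes at minute 67.
After S (finishes minute 67), P can start at minute 67 and finishes at minute 87.
After its own release at minute 10, Q can start at minute 10 and finishes at minute 20.
R waits on Q (finishes minute 20), so it starts at minute 20 and finishes at 20 + 50 = minute 70.
T cannot start until R (finishes minute 70); P (finishes minute 87). The controlling bound is minute 87, so T finishes at 87 + 55 = minute 142.

142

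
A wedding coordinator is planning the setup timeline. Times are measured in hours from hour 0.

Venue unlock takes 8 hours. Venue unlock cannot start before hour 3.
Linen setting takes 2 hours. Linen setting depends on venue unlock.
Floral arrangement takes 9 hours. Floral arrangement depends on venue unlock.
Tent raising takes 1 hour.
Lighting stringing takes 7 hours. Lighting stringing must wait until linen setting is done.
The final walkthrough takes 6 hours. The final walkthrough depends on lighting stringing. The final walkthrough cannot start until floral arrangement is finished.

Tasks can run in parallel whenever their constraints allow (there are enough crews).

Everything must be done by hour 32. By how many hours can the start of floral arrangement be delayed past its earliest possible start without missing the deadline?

6

Venue unlock waits on its own release at hour 3, so it starts at hour 3 and finishes at 3 + 8 = hour 11.
After venue unlock (finishes hour 11), floral arrangement can start at hour 11 and finishes at hour 20.

Working backward from the deadline:
Nothing follows the final walkthrough; the deadline of hour 32 is its only limit. It must start by 32 − 6 = hour 26.
Floral arrangement has to be done before the final walkthrough (must start by hour 26). That means finishing by hour 26, i.e. starting by 26 − 9 = hour 17.
So floral arrangement can start as early as hour 11 and as late as hour 17, giving 17 − 11 = 6 hours of slack.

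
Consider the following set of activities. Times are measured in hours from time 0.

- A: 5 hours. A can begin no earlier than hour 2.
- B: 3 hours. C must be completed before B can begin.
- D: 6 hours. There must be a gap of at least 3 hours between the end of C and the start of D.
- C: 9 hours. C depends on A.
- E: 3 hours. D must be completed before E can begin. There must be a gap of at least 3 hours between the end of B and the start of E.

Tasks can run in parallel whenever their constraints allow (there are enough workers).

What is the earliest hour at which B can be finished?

A cannot begin until its own release at hour 2. It runs from hour 2 to 2 + 5 = hour 7.
After A (finishes hour 7), C can start at hour 7 and finishes at hour 16.
After C (finishes hour 16), B can start at hour 16 and finishes at hour 19.

19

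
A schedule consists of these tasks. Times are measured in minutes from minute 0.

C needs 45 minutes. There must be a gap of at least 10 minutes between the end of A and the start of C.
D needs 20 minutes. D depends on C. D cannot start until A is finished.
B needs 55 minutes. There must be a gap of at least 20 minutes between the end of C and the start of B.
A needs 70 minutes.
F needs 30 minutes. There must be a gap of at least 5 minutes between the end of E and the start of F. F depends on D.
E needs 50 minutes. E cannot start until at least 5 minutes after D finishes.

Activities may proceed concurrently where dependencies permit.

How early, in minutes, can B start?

A has no prerequisites, so it starts at minute 0 and finishes at minute 70.
C cannot begin until A (finishes minute 70, plus 10-minute gap → minute 80). It runs from minute 80 to 80 + 45 = minute 125.
B waits on C (finishes minute 125, plus 20-minute gap → minute 145), so the earliest it can start is minute 145.

145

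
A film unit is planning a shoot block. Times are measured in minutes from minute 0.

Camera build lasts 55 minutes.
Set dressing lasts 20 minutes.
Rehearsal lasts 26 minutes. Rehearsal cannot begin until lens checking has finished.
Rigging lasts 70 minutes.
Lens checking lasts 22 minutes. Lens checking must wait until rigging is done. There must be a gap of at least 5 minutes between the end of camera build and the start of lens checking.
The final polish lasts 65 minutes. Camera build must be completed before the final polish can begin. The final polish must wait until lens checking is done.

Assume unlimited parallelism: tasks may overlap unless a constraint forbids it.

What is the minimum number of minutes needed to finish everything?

Camera build has no prerequisites, so it starts at minute 0 and finishes at minute 55.
Nothing blocks set dressing, so it runs from minute 0 to minute 20.
Rigging has no prerequisites, so it starts at minute 0 and finishes at minute 70.
Lens checking cannot start until rigging (finishes minute 70); camera build (finishes minute 55, plus 5-minute gap → minute 60). The controlling bound is minute 70, so lens checking finishes at 70 + 22 = minute 92.
The final polish cannot start until camera build (finishes minute 55); lens checking (finishes minute 92). The controlling bound is minute 92, so the final polish finishes at 92 + 65 = minute 157.
Rehearsal cannot begin until lens checking (finishes minute 92). It runs from minute 92 to 92 + 26 = minute 118.
All tasks are finished once the last one completes. Finish times: Rigging at 70, Set dressing at 20, Camera build at 55, Lens checking at 92, Rehearsal at 118, The final polish at 157. The latest is minute 157.

157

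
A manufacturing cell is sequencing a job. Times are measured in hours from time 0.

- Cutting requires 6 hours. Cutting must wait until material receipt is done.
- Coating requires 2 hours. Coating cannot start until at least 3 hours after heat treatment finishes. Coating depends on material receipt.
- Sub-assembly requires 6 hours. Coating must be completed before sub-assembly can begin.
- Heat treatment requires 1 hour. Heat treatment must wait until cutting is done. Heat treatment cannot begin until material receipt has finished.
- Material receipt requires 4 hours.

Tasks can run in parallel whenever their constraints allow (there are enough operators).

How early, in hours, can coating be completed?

16

Material receipt can start immediately at hour 0; it finishes at hour 4.
Cutting cannot begin until material receipt (finishes hour 4). It runs from hour 4 to 4 + 6 = hour 10.
Heat treatment needs all of cutting (finishes hour 10); material receipt (finishes hour 4). That puts its earliest start at hour 10; it finishes at 10 + 1 = hour 11.
Coating needs all of heat treatment (finishes hour 11, plus 3-hour gap → hour 14); material receipt (finishes hour 4). That puts its earliest start at hour 14; it finishes at 14 + 2 = hour 16.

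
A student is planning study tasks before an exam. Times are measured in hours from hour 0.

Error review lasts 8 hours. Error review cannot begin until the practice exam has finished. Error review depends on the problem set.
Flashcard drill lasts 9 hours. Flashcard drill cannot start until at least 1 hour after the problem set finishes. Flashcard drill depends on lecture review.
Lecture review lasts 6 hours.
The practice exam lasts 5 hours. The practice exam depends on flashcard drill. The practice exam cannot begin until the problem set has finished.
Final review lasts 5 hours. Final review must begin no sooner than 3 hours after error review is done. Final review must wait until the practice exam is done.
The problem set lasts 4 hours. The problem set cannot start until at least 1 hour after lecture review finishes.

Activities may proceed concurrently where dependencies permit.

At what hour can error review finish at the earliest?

Nothing blocks lecture review, so it runs from hour 0 to hour 6.
The problem set waits on lecture review (finishes hour 6, plus 1-hour gap → hour 7), so it starts at hour 7 and finishes at 7 + 4 = hour 11.
Flashcard drill has to wait for the problem set (finishes hour 11, plus 1-hour gap → hour 12); lecture review (finishes hour 6). The latest of these is hour 12, so flashcard drill runs hour 12 to 12 + 9 = hour 21.
The practice exam has to wait for flashcard drill (finishes hour 21); the problem set (finishes hour 11). The latest of these is hour 21, so the practice exam runs hour 21 to 21 + 5 = hour 26.
Error review cannot start until the practice exam (finishes hour 26); the problem set (finishes hour 11). The controlling bound is hour 26, so error review finishes at 26 + 8 = hour 34.

34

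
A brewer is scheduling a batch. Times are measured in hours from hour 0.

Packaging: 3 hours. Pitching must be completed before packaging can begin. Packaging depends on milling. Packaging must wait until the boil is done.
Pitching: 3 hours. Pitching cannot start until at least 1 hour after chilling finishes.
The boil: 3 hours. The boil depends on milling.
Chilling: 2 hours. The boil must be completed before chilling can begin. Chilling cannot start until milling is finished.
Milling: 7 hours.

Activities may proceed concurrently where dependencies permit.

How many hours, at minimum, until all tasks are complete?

19

Milling has no prerequisites, so it starts at hour 0 and finishes at hour 7.
The boil cannot begin until milling (finishes hour 7). It runs from hour 7 to 7 + 3 = hour 10.
For chilling: the boil (finishes hour 10); milling (finishes hour 7). Taking the maximum gives a start of hour 10, and it finishes at 10 + 2 = hour 12.
After chilling (finishes hour 12, plus 1-hour gap → hour 13), pitching can start at hour 13 and finishes at hour 16.
Packaging cannot start until pitching (finishes hour 16); milling (finishes hour 7); the boil (finishes hour 10). The controlling bound is hour 16, so packaging finishes at 16 + 3 = hour 19.
All tasks are finished once the last one completes. Finish times: Milling at 7, The boil at 10, Chilling at 12, Pitching at 16, Packaging at 19. The latest is hour 19.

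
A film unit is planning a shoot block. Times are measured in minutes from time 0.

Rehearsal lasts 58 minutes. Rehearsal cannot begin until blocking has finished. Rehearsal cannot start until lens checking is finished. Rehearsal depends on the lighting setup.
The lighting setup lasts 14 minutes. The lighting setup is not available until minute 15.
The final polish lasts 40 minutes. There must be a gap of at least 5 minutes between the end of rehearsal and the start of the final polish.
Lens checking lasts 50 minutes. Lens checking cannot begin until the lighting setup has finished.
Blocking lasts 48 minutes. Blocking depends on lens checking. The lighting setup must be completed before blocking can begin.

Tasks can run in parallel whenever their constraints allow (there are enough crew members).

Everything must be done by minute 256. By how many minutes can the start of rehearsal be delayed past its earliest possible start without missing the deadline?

The lighting setup waits on its own release at minute 15, so it starts at minute 15 and finishes at 15 + 14 = minute 29.
Lens checking cannot begin until the lighting setup (finishes minute 29). It runs from minute 29 to 29 + 50 = minute 79.
For blocking: lens checking (finishes minute 79); the lighting setup (finishes minute 29). Taking the maximum gives a start of minute 79, and it finishes at 79 + 48 = minute 127.
Rehearsal has to wait for blocking (finishes minute 127); lens checking (finishes minute 79); the lighting setup (finishes minute 29). The latest of these is minute 127, so rehearsal runs minute 127 to 127 + 58 = minute 185.

Working backward from the deadline:
The final polish has no dependents, so it just needs to finish by minute 256. Starting by 256 − 40 = minute 216 achieves that.
Rehearsal feeds into the final polish (must start by minute 216, minus 5-minute gap → minute 211); so rehearsal must finish by minute 211 and therefore start by minute 153.
So rehearsal can start as early as minute 127 and as late as minute 153, giving 153 − 127 = 26 minutes of slack.

26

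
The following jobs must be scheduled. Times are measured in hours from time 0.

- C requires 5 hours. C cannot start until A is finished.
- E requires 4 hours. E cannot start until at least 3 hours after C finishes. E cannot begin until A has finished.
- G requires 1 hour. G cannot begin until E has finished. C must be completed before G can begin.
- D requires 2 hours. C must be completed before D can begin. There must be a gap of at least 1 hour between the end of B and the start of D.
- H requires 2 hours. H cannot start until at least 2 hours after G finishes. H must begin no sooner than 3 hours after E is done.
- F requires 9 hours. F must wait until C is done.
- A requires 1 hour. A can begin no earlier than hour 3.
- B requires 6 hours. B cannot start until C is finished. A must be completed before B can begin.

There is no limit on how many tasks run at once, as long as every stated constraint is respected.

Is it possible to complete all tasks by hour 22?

A waits on its own release at hour 3, so it starts at hour 3 and finishes at 3 + 1 = hour 4.
C cannot begin until A (finishes hour 4). It runs from hour 4 to 4 + 5 = hour 9.
After C (finishes hour 9), F can start at hour 9 and finishes at hour 18.
E needs all of C (finishes hour 9, plus 3-hour gap → hour 12); A (finishes hour 4). That puts its earliest start at hour 12; it finishes at 12 + 4 = hour 16.
G needs all of E (finishes hour 16); C (finishes hour 9). That puts its earliest start at hour 16; it finishes at 16 + 1 = hour 17.
H has to wait for G (finishes hour 17, plus 2-hour gap → hour 19); E (finishes hour 16, plus 3-hour gap → hour 19). The latest of these is hour 19, so H runs hour 19 to 19 + 2 = hour 21.
B has to wait for C (finishes hour 9); A (finishes hour 4). The latest of these is hour 9, so B runs hour 9 to 9 + 6 = hour 15.
For D: C (finishes hour 9); B (finishes hour 15, plus 1-hour gap → hour 16). Taking the maximum gives a start of hour 16, and it finishes at 16 + 2 = hour 18.
Every task is finished by hour 21, which is no later than the deadline of 22, so the schedule is feasible.

Yes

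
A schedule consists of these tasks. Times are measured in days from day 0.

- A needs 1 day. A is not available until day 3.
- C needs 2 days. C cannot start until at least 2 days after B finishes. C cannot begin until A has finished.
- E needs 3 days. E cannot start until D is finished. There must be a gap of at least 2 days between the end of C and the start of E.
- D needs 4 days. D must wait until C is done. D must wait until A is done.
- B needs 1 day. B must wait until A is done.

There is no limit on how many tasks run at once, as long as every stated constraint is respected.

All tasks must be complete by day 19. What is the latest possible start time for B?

7

To finish by day 19, E (duration 3) must start no later than day 16.
D has to be done before E (must start by day 16). That means finishing by day 16, i.e. starting by 16 − 4 = day 12.
C feeds D (must start by day 12); E (must start by day 16, minus 2-day gap → day 14). Taking the minimum, C must finish by day 12 and start by 12 − 2 = day 10.
Since C (must start by day 10, minus 2-day gap → day 8) depends on it, B must finish by day 8. Backing off its 1-day duration gives a latest start of day 7.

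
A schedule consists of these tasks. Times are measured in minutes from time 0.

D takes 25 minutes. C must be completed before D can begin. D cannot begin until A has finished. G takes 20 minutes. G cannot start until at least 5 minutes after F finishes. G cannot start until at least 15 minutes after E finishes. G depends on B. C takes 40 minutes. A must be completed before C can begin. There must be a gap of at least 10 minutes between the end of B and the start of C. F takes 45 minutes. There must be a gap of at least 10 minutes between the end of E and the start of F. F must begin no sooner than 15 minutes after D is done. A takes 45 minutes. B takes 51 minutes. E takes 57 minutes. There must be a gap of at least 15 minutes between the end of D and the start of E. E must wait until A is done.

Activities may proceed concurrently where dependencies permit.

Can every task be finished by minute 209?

B has no prerequisites, so it starts at minute 0 and finishes at minute 51.
A has no prerequisites, so it starts at minute 0 and finishes at minute 45.
C has to wait for A (finishes minute 45); B (finishes minute 51, plus 10-minute gap → minute 61). The latest of these is minute 61, so C runs minute 61 to 61 + 40 = minute 101.
D has to wait for C (finishes minute 101); A (finishes minute 45). The latest of these is minute 101, so D runs minute 101 to 101 + 25 = minute 126.
E has to wait for D (finishes minute 126, plus 15-minute gap → minute 141); A (finishes minute 45). The latest of these is minute 141, so E runs minute 141 to 141 + 57 = minute 198.
F needs all of E (finishes minute 198, plus 10-minute gap → minute 208); D (finishes minute 126, plus 15-minute gap → minute 141). That puts its earliest start at minute 208; it finishes at 208 + 45 = minute 253.
G has to wait for F (finishes minute 253, plus 5-minute gap → minute 258); E (finishes minute 198, plus 15-minute gap → minute 213); B (finishes minute 51). The latest of these is minute 258, so G runs minute 258 to 258 + 20 = minute 278.
The earliest everything can be done is minute 278, which is after the deadline of 209, so it is not possible.

No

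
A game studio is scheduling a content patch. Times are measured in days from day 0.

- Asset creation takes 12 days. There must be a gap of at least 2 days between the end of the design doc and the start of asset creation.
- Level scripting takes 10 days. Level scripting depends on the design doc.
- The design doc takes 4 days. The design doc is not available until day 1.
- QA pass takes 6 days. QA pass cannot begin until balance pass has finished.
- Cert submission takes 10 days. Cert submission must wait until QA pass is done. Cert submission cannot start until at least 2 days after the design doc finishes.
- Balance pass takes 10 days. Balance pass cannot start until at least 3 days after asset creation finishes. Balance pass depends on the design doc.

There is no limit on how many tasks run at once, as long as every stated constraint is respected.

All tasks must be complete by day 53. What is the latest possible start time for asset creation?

12

Cert submission has no dependents, so it just needs to finish by day 53. Starting by 53 − 10 = day 43 achieves that.
Since cert submission (must start by day 43) depends on it, QA pass must finish by day 43. Backing off its 6-day duration gives a latest start of day 37.
Balance pass has to be done before QA pass (must start by day 37). That means finishing by day 37, i.e. starting by 37 − 10 = day 27.
Asset creation feeds into balance pass (must start by day 27, minus 3-day gap → day 24); so asset creation must finish by day 24 and therefore start by day 12.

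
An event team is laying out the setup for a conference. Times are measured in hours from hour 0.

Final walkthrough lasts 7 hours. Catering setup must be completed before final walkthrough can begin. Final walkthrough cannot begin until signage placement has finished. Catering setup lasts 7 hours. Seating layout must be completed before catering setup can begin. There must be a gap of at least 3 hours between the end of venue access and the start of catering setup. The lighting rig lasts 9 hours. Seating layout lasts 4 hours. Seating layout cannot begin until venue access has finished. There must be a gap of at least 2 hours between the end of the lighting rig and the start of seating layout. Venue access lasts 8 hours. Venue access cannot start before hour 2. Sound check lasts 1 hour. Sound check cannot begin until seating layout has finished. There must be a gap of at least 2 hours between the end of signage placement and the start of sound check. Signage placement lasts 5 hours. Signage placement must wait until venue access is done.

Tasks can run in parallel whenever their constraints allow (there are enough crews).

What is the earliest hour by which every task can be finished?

Nothing blocks the lighting rig, so it runs from hour 0 to hour 9.
After its own release at hour 2, venue access can start at hour 2 and finishes at hour 10.
Signage placement cannot begin until venue access (finishes hour 10). It runs from hour 10 to 10 + 5 = hour 15.
Seating layout needs all of venue access (finishes hour 10); the lighting rig (finishes hour 9, plus 2-hour gap → hour 11). That puts its earliest start at hour 11; it finishes at 11 + 4 = hour 15.
Sound check cannot start until seating layout (finishes hour 15); signage placement (finishes hour 15, plus 2-hour gap → hour 17). The controlling bound is hour 17, so sound check finishes at 17 + 1 = hour 18.
Catering setup needs all of seating layout (finishes hour 15); venue access (finishes hour 10, plus 3-hour gap → hour 13). That puts its earliest start at hour 15; it finishes at 15 + 7 = hour 22.
For final walkthrough: catering setup (finishes hour 22); signage placement (finishes hour 15). Taking the maximum gives a start of hour 22, and it finishes at 22 + 7 = hour 29.
All tasks are finished once the last one completes. Finish times: Venue access at 10, The lighting rig at 9, Seating layout at 15, Signage placement at 15, Catering setup at 22, Sound check at 18, Final walkthrough at 29. The latest is hour 29.

29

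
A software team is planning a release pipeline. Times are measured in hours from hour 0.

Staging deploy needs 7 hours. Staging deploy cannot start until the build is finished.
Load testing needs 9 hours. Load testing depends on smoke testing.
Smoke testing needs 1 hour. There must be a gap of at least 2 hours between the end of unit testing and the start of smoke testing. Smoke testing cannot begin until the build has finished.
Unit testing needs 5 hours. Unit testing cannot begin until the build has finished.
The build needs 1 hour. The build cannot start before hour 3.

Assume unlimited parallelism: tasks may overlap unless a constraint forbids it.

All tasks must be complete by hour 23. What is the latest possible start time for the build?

Load testing must finish by hour 23; it takes 9 hours, so it must start by 23 − 9 = hour 14.
Smoke testing feeds into load testing (must start by hour 14); so smoke testing must finish by hour 14 and therefore start by hour 13.
Unit testing feeds into smoke testing (must start by hour 13, minus 2-hour gap → hour 11); so unit testing must finish by hour 11 and therefore start by hour 6.
Nothing follows staging deploy; the deadline of hour 23 is its only limit. It must start by 23 − 7 = hour 16.
The build feeds unit testing (must start by hour 6); staging deploy (must start by hour 16); smoke testing (must start by hour 13). Taking the minimum, the build must finish by hour 6 and start by 6 − 1 = hour 5.

5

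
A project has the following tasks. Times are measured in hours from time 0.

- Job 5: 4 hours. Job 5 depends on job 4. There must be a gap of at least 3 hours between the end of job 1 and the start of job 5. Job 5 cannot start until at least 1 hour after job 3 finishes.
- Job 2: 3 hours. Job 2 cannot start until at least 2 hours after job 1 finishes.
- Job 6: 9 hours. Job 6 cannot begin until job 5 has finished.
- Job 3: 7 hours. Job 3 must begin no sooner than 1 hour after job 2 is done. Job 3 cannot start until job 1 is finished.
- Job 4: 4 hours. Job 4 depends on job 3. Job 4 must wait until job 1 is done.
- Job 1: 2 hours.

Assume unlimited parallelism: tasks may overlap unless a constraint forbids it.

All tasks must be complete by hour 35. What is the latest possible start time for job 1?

3

To finish by hour 35, job 6 (duration 9) must start no later than hour 26.
Since job 6 (must start by hour 26) depends on it, job 5 must finish by hour 26. Backing off its 4-hour duration gives a latest start of hour 22.
Job 4 has to be done before job 5 (must start by hour 22). That means finishing by hour 22, i.e. starting by 22 − 4 = hour 18.
Job 3 must finish in time for job 4 (must start by hour 18); job 5 (must start by hour 22, minus 1-hour gap → hour 21). The tightest is hour 18, so job 3 must start by 18 − 7 = hour 11.
Since job 3 (must start by hour 11, minus 1-hour gap → hour 10) depends on it, job 2 must finish by hour 10. Backing off its 3-hour duration gives a latest start of hour 7.
For job 1: job 2 (must start by hour 7, minus 2-hour gap → hour 5); job 3 (must start by hour 11); job 4 (must start by hour 18); job 5 (must start by hour 22, minus 3-hour gap → hour 19). The most restrictive is hour 5; with a 2-hour duration, job 1 must start by hour 3.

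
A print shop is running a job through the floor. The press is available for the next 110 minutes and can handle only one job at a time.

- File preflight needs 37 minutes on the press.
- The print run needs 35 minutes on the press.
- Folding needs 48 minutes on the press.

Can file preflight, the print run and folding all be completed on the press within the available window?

Running back to back, the jobs need 37 + 35 + 48 = 120 minutes on the press.
Since 120 > 110, they cannot all fit.

No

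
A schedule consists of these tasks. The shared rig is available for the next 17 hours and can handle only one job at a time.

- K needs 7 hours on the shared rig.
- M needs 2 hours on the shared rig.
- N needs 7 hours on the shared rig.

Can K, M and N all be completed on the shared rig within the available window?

Yes

Running back to back, the jobs need 7 + 2 + 7 = 16 hours on the shared rig.
Since 16 ≤ 17, they fit within the window.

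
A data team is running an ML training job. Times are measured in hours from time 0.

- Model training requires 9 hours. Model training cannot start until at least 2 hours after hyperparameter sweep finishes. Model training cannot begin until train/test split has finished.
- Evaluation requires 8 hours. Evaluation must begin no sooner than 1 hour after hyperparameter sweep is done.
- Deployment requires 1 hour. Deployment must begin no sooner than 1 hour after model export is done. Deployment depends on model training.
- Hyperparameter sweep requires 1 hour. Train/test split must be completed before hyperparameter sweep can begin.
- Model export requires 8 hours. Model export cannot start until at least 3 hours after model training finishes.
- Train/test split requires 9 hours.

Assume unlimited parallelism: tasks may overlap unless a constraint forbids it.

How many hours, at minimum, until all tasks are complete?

34

Train/test split can start immediately at hour 0; it finishes at hour 9.
Hyperparameter sweep cannot begin until train/test split (finishes hour 9). It runs from hour 9 to 9 + 1 = hour 10.
Evaluation cannot begin until hyperparameter sweep (finishes hour 10, plus 1-hour gap → hour 11). It runs from hour 11 to 11 + 8 = hour 19.
Model training has to wait for hyperparameter sweep (finishes hour 10, plus 2-hour gap → hour 12); train/test split (finishes hour 9). The latest of these is hour 12, so model training runs hour 12 to 12 + 9 = hour 21.
After model training (finishes hour 21, plus 3-hour gap → hour 24), model export can start at hour 24 and finishes at hour 32.
Deployment cannot start until model export (finishes hour 32, plus 1-hour gap → hour 33); model training (finishes hour 21). The controlling bound is hour 33, so deployment finishes at 33 + 1 = hour 34.
All tasks are finished once the last one completes. Finish times: Train/test split at 9, Hyperparameter sweep at 10, Model training at 21, Evaluation at 19, Model export at 32, Deployment at 34. The latest is hour 34.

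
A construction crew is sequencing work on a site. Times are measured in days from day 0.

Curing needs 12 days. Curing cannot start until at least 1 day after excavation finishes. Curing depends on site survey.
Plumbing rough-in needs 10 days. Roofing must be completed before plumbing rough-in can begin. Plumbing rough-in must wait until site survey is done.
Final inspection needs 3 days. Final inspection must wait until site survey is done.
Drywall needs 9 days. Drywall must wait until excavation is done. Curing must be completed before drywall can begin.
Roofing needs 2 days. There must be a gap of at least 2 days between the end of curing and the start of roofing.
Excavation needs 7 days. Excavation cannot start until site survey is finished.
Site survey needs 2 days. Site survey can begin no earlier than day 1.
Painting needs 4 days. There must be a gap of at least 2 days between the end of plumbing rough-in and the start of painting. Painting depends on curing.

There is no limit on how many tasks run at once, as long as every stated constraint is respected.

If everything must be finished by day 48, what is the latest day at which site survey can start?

6

Nothing follows painting; the deadline of day 48 is its only limit. It must start by 48 − 4 = day 44.
Plumbing rough-in feeds into painting (must start by day 44, minus 2-day gap → day 42); so plumbing rough-in must finish by day 42 and therefore start by day 32.
Roofing must finish before plumbing rough-in (must start by day 32). With a 2-day duration, roofing must start by 32 − 2 = day 30.
Drywall has no dependents, so it just needs to finish by day 48. Starting by 48 − 9 = day 39 achieves that.
Curing feeds roofing (must start by day 30, minus 2-day gap → day 28); drywall (must start by day 39); painting (must start by day 44). Taking the minimum, curing must finish by day 28 and start by 28 − 12 = day 16.
Excavation feeds curing (must start by day 16, minus 1-day gap → day 15); drywall (must start by day 39). Taking the minimum, excavation must finish by day 15 and start by 15 − 7 = day 8.
Nothing follows final inspection; the deadline of day 48 is its only limit. It must start by 48 − 3 = day 45.
Site survey must finish in time for excavation (must start by day 8); curing (must start by day 16); plumbing rough-in (must start by day 32); final inspection (must start by day 45). The tightest is day 8, so site survey must start by 8 − 2 = day 6.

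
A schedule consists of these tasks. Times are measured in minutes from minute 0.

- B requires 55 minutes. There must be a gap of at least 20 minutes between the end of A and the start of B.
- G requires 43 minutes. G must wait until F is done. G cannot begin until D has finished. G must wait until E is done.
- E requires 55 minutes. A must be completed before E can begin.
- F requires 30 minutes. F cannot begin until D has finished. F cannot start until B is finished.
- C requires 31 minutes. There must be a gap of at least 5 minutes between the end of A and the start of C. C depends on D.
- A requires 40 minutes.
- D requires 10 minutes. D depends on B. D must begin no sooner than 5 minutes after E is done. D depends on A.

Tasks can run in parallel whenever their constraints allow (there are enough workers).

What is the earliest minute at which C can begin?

125

A has no prerequisites, so it starts at minute 0 and finishes at minute 40.
After A (finishes minute 40), E can start at minute 40 and finishes at minute 95.
B cannot begin until A (finishes minute 40, plus 20-minute gap → minute 60). It runs from minute 60 to 60 + 55 = minute 115.
D cannot start until B (finishes minute 115); E (finishes minute 95, plus 5-minute gap → minute 100); A (finishes minute 40). The controlling bound is minute 115, so D finishes at 115 + 10 = minute 125.
C waits on A (finishes minute 40, plus 5-minute gap → minute 45); D (finishes minute 125). The latest of these is minute 125, which is the earliest C can start.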